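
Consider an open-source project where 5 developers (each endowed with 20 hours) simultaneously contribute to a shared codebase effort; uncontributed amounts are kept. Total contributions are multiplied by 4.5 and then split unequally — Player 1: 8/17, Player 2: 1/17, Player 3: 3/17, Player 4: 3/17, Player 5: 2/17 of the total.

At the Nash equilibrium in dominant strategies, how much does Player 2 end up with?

Each unit j contributes comes back to j as 4.5 × (j's share), so j prefers to contribute only if that share exceeds 1/4.5 = 0.2222; otherwise keeping the unit dominates.
The only share above 0.2222 is Player 1's 8/17, contributing 20; the remaining 4 contribute 0. Total contributed: 20.
Player 2 keeps 20 and receives 4.5 × 20 × 1/17 = 5.29 from the shared codebase effort, for a payoff of 25.29.

25.29 hours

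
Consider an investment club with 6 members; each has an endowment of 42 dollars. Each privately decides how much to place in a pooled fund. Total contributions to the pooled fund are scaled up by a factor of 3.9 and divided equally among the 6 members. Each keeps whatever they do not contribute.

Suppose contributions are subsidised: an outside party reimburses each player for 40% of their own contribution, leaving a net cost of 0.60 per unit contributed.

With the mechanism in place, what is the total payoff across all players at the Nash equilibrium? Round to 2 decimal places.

With the mechanism, a contributed unit returns (3.9/6) / 0.60 = 1.0833 per unit of net cost to the contributor — now above 1 — so contributing fully is weakly dominant for every player.
So the Nash equilibrium is full contribution by all 6; the group earns 6 × (42 × 0.40 + 3.9 × 42) = 1083.60.

1083.60 dollars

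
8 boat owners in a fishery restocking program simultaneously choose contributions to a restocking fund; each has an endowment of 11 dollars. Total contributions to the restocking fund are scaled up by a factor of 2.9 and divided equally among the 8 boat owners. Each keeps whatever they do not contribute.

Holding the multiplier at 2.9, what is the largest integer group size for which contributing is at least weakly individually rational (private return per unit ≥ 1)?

2

Private return per unit is 2.9/(group size), which is ≥ 1 whenever the group size is ≤ 2.9.
The largest such integer is 2.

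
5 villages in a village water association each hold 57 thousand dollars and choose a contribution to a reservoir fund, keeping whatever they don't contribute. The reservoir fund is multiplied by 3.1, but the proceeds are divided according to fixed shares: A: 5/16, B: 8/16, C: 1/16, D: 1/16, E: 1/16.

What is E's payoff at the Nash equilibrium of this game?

68.04 thousand dollars

A player with share s gets back 3.1·s per unit contributed, so full contribution is dominant for anyone with s > 1/3.1 = 0.3226 and zero contribution is dominant for anyone below.
B alone (share 8/16) is above the threshold, contributing 57; the remaining 4 contribute 0. Total contributed: 57.
E keeps 57 and receives 3.1 × 57 × 1/16 = 11.04 from the reservoir fund, for a payoff of 68.04.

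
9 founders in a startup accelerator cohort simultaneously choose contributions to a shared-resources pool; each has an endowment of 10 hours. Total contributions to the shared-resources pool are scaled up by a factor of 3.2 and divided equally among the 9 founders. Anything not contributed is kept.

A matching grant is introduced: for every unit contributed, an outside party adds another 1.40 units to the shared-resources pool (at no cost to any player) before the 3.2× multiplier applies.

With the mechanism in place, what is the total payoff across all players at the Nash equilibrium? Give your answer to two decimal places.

90.00 hours

With the mechanism, a contributed unit returns 3.2 × 2.40 / 9 = 0.8533 per unit of net cost — still below 1 — so contributing 0 remains dominant for every player.
Everyone keeps their endowment and the group total is 9 × 10 = 90.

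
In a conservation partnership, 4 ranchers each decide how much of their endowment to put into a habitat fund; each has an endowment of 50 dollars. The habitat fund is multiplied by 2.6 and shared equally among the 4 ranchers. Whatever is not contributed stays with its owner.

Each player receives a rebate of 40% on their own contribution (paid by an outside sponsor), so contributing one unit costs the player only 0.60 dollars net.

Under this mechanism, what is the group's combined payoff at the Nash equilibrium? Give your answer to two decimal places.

Under the mechanism each unit contributed yields (2.6/4) / 0.60 = 1.0833 back to its contributor per unit of net cost, which exceeds 1, making full contribution the dominant choice for everyone.
So the Nash equilibrium is full contribution by all 4; the group earns 4 × (50 × 0.40 + 2.6 × 50) = 600.00.

600.00 dollars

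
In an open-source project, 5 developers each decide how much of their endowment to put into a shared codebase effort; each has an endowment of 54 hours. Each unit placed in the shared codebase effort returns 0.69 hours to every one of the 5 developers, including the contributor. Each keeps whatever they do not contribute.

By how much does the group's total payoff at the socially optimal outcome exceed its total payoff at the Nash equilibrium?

661.50 hours

The private return per contributed unit is 0.69 < 1, so contributing 0 is dominant for every player. At the Nash equilibrium everyone keeps their 54, and the group total is 5 × 54 = 270.
Each contributed unit returns 3.450 to the group as a whole (0.69 to each of 5 players), which exceeds 1, so the social optimum is full contribution: group total = 3.450 × 270 = 931.50.
Efficiency loss = 931.50 − 270 = 661.50.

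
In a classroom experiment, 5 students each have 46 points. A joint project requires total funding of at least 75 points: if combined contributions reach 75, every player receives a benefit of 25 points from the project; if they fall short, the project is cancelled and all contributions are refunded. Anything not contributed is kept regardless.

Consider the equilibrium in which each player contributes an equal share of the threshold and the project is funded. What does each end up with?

Equal share of the threshold: 75/5 = 15.
At this profile no one gains by cutting their contribution: any cut drops the total below 75, the project is cancelled, contributions are refunded, and the deviator ends with 46, which is less than 46 − 15 + 25 = 56. Contributing more than 15 just wastes the excess. So contributing exactly 15 is a best response.
Each player's payoff: 46 − 15 + 25 = 56.

56 points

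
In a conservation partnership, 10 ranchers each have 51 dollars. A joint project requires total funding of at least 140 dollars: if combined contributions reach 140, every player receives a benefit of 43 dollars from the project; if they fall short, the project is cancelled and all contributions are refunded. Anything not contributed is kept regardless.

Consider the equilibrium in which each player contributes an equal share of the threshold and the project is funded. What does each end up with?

80 dollars

Equal share of the threshold: 140/10 = 14.
At this profile no one gains by cutting their contribution: any cut drops the total below 140, the project is cancelled, contributions are refunded, and the deviator ends with 51, which is less than 51 − 14 + 43 = 80. Contributing more than 14 just wastes the excess. So contributing exactly 14 is a best response.
Each player's payoff: 51 − 14 + 43 = 80.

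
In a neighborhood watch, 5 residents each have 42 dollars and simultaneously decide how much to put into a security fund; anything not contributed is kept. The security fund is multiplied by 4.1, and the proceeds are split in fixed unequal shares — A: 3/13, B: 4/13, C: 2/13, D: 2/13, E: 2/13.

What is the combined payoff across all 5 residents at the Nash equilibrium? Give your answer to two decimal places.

340.20 dollars

Player j's private return per contributed unit is 4.1 × (j's share). Contributing is weakly dominant for j when that share is at least 1/4.1 = 0.2439, and contributing 0 is dominant otherwise.
The only share above 0.2439 is B's 4/13, contributing 42; the remaining 4 contribute 0. Total contributed: 42.
The security fund pays out 4.1 × 42 = 172.20 in total (split across the unequal shares, but the aggregate is all that matters for the group sum).
The 4 free-riders keep 42 each, adding 168. Group total = 168 + 172.20 = 340.20.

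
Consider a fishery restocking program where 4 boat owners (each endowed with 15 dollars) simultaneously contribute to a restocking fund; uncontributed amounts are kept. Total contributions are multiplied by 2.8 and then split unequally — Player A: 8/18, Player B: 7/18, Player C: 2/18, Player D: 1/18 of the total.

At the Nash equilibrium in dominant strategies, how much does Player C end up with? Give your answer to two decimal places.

Each unit j contributes comes back to j as 2.8 × (j's share), so j prefers to contribute only if that share exceeds 1/2.8 = 0.3571; otherwise keeping the unit dominates.
The shares above 0.3571 belong to Player A and Player B, contributing 15 each; the remaining 2 contribute 0. Total contributed: 30.
Player C keeps 15 and receives 2.8 × 30 × 2/18 = 9.33 from the restocking fund, for a payoff of 24.33.

24.33 dollars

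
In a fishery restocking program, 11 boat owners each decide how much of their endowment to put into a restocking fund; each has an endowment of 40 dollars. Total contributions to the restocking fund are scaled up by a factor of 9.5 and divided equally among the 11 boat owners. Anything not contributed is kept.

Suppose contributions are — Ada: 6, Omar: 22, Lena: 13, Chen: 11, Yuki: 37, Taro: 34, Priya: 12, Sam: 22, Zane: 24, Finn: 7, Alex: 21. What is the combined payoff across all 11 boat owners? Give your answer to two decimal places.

Total contributed: 6 + 22 + 13 + 11 + 37 + 34 + 12 + 22 + 24 + 7 + 21 = 209; total kept: 11 × 40 − 209 = 231.
The restocking fund pays out 9.5 × 209 = 1985.50 in aggregate.
Group total = 231 + 1985.50 = 2216.50.

2216.50 dollars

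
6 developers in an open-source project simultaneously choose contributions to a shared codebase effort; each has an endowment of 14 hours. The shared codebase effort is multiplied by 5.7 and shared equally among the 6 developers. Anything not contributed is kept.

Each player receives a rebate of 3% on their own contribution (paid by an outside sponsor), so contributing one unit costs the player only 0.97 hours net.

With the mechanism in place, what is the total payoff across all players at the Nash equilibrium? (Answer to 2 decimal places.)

84.00 hours

With the mechanism, a contributed unit returns (5.7/6) / 0.97 = 0.9794 per unit of net cost — still below 1 — so contributing 0 remains dominant for every player.
Everyone keeps their endowment and the group total is 6 × 14 = 84.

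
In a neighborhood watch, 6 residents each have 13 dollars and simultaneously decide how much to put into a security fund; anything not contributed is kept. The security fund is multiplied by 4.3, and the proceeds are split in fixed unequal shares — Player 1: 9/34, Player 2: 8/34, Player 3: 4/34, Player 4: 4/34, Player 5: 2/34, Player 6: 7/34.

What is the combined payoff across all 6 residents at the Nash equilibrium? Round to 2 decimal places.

Each unit j contributes comes back to j as 4.3 × (j's share), so j prefers to contribute only if that share exceeds 1/4.3 = 0.2326; otherwise keeping the unit dominates.
Player 1 and Player 2 clear that bar, contributing 13 each; the remaining 4 contribute 0. Total contributed: 26.
The security fund pays out 4.3 × 26 = 111.80 in total (split across the unequal shares, but the aggregate is all that matters for the group sum).
The 4 free-riders keep 13 each, adding 52. Group total = 52 + 111.80 = 163.80.

163.80 dollars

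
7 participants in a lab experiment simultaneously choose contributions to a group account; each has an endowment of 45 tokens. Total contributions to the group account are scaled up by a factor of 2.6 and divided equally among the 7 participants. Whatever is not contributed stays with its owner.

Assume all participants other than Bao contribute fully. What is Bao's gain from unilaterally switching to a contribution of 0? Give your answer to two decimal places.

28.29 tokens

Switching from a contribution of 45 to 0 lets Bao keep an extra 45 tokens, but lowers the group account by 45, which costs Bao their own share of that drop: 2.6/7 × 45 = 16.71.
Net gain = 45 − 16.71 = 28.29. The private return per contributed unit (0.3714) is below 1, so free-riding is indeed the best response regardless of what the others do.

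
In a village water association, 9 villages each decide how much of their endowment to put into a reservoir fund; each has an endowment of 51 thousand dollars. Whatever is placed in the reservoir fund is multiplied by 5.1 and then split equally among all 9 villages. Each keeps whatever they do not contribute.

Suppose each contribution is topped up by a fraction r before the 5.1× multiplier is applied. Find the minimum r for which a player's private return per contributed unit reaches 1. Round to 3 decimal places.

0.765

With matching at rate r, one contributed unit becomes (1 + r) in the reservoir fund and returns 5.1 × (1 + r) / 9 to the contributor.
Setting this equal to 1: 1 + r = 9/5.1 = 1.7647.
So the minimum matching rate is r = 1.7647 − 1 = 0.765.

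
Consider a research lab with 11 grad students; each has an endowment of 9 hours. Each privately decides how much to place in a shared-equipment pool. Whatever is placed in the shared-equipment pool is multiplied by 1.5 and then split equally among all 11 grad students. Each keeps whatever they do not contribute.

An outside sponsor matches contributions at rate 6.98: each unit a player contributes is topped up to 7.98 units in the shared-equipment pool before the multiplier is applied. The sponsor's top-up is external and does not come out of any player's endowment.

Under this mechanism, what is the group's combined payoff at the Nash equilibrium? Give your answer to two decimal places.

With the mechanism, a contributed unit returns 1.5 × 7.98 / 11 = 1.0882 per unit of net cost to the contributor — now above 1 — so contributing fully is weakly dominant for every player.
At the Nash equilibrium everyone contributes 9. Group total payoff = 1.5 × 7.98 × 99 = 1185.03.

1185.03 hours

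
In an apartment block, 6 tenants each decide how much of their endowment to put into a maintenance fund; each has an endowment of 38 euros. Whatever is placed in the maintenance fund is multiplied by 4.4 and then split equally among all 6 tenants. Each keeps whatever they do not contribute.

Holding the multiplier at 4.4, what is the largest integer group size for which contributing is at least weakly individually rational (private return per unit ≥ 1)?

Private return per unit is 4.4/(group size), which is ≥ 1 whenever the group size is ≤ 4.4.
The largest such integer is 4.

4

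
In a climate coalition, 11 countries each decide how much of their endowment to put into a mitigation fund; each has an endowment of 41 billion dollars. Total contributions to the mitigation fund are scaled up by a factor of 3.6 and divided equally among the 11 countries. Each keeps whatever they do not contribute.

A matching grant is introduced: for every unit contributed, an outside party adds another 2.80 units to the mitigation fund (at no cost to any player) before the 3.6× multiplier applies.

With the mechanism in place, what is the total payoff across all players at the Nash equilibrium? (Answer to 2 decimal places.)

6169.68 billion dollars

With the mechanism, a contributed unit returns 3.6 × 3.80 / 11 = 1.2436 per unit of net cost to the contributor — now above 1 — so contributing fully is weakly dominant for every player.
At the Nash equilibrium everyone contributes 41. Group total payoff = 3.6 × 3.80 × 451 = 6169.68.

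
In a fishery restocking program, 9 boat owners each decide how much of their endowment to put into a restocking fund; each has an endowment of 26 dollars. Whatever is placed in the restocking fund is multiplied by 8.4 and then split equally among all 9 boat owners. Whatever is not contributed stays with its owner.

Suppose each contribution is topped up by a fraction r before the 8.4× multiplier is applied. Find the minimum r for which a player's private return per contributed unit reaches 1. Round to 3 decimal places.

0.071

With matching at rate r, one contributed unit becomes (1 + r) in the restocking fund and returns 8.4 × (1 + r) / 9 to the contributor.
Setting this equal to 1: 1 + r = 9/8.4 = 1.0714.
So the minimum matching rate is r = 1.0714 − 1 = 0.071.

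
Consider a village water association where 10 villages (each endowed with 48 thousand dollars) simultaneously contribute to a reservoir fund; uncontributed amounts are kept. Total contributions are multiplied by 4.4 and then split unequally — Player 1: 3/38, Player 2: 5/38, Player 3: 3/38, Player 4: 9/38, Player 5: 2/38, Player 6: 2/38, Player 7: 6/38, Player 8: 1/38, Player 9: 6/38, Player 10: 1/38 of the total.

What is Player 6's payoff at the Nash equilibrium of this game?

59.12 thousand dollars

For player j, contributing a unit is worthwhile iff 4.4 × (j's share) ≥ 1, i.e. iff j's share is at least 0.2273.
The only share above 0.2273 is Player 4's 9/38, contributing 48; the remaining 9 contribute 0. Total contributed: 48.
Player 6 keeps 48 and receives 4.4 × 48 × 2/38 = 11.12 from the reservoir fund, for a payoff of 59.12.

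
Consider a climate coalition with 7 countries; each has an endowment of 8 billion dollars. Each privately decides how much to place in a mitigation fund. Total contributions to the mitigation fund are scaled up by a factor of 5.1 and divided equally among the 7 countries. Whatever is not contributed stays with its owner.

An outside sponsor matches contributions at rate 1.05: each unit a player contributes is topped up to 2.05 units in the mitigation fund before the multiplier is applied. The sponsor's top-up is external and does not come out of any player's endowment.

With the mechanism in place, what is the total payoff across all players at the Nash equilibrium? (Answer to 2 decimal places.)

585.48 billion dollars

The effective private return per unit is now 5.1 × 2.05 / 7 = 1.4936 > 1, so every player's dominant strategy flips to full contribution.
So the Nash equilibrium is full contribution by all 7; the group earns 5.1 × 2.05 × 56 = 585.48.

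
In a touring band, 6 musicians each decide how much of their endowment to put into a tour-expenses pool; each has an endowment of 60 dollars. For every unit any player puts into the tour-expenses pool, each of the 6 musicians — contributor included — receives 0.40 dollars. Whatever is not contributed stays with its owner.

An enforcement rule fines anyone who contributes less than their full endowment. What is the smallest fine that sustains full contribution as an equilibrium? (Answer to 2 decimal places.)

Given the others contribute fully, the best deviation is to contribute 0 (any partial contribution still incurs the fine and gives up units whose private return 0.40 is below 1).
Deviating from 60 to 0 saves 60 dollars but forfeits the deviator's share of the drop in the tour-expenses pool: 0.40 × 60 = 24.00.
So the deviation gain is 60 − 24.00 = 36.00, and the fine must be at least 36.00 dollars to wipe it out.

36.00 dollars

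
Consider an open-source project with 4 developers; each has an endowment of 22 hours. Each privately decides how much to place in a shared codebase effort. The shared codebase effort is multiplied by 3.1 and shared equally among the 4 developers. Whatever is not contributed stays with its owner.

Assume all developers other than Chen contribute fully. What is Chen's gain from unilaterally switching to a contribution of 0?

Switching from a contribution of 22 to 0 lets Chen keep an extra 22 hours, but lowers the shared codebase effort by 22, which costs Chen their own share of that drop: 3.1/4 × 22 = 17.05.
Net gain = 22 − 17.05 = 4.95. The private return per contributed unit (0.7750) is below 1, so free-riding is indeed the best response regardless of what the others do.

4.95 hours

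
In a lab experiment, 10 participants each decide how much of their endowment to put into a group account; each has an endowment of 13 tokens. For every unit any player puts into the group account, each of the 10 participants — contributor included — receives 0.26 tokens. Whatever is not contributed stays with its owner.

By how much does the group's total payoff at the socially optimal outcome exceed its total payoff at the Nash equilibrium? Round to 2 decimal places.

208.00 tokens

The private return per contributed unit is 0.26 < 1, so contributing 0 is dominant for every player. At the Nash equilibrium everyone keeps their 13, and the group total is 10 × 13 = 130.
Each contributed unit returns 2.600 to the group as a whole (0.26 to each of 10 players), which exceeds 1, so the social optimum is full contribution: group total = 2.600 × 130 = 338.00.
Efficiency loss = 338.00 − 130 = 208.00.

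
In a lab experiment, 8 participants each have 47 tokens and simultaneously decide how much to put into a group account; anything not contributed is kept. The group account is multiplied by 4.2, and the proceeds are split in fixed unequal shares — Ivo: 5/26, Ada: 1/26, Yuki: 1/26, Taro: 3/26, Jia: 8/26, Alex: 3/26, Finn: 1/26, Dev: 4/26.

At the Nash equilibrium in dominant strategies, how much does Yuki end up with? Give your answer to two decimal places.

Each unit j contributes comes back to j as 4.2 × (j's share), so j prefers to contribute only if that share exceeds 1/4.2 = 0.2381; otherwise keeping the unit dominates.
Only Jia (8/26) clears that bar, contributing 47; the remaining 7 contribute 0. Total contributed: 47.
Yuki keeps 47 and receives 4.2 × 47 × 1/26 = 7.59 from the group account, for a payoff of 54.59.

54.59 tokens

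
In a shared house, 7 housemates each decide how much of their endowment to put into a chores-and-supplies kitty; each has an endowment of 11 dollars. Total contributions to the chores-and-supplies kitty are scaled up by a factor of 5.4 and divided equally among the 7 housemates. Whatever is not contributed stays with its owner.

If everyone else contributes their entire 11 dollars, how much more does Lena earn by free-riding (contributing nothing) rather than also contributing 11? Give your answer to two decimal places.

Switching from a contribution of 11 to 0 lets Lena keep an extra 11 dollars, but lowers the chores-and-supplies kitty by 11, which costs Lena their own share of that drop: 5.4/7 × 11 = 8.49.
Net gain = 11 − 8.49 = 2.51. The private return per contributed unit (0.7714) is below 1, so free-riding is indeed the best response regardless of what the others do.

2.51 dollars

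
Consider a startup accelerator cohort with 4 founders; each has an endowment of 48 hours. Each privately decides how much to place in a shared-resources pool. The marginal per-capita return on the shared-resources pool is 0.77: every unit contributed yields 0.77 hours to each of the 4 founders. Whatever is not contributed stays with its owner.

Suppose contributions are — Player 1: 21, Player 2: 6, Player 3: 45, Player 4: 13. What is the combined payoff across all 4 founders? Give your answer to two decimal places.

Total contributed: 21 + 6 + 45 + 13 = 85; total kept: 4 × 48 − 85 = 107.
The shared-resources pool pays out 0.77 × 4 × 85 = 261.80 in aggregate.
Group total = 107 + 261.80 = 368.80.

368.80 hours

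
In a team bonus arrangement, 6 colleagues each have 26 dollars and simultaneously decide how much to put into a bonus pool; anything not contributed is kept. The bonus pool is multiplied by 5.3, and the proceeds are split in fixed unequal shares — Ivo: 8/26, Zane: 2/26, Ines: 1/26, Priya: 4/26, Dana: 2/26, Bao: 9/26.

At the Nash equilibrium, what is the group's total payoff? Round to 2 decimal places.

A player with share s gets back 5.3·s per unit contributed, so full contribution is dominant for anyone with s > 1/5.3 = 0.1887 and zero contribution is dominant for anyone below.
The shares above 0.1887 belong to Ivo and Bao, contributing 26 each; the remaining 4 contribute 0. Total contributed: 52.
The bonus pool pays out 5.3 × 52 = 275.60 in total (split across the unequal shares, but the aggregate is all that matters for the group sum).
The 4 free-riders keep 26 each, adding 104. Group total = 104 + 275.60 = 379.60.

379.60 dollars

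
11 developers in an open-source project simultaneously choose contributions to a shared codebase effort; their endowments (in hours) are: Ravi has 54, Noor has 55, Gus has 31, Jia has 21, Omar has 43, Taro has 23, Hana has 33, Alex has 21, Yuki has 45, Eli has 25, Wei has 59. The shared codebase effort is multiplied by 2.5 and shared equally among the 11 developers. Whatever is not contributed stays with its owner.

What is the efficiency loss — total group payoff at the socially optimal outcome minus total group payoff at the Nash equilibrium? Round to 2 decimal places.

615.00 hours

The private return per contributed unit is 2.5/11 = 0.2273 < 1 for every player regardless of endowment, so the Nash equilibrium is zero contribution and the group total is Σ E_j = 54 + 55 + 31 + 21 + 43 + 23 + 33 + 21 + 45 + 25 + 59 = 410.
Each contributed unit returns 2.500 to the group, so the social optimum is full contribution by everyone: group total = 2.500 × 410 = 1025.00.
Efficiency loss = (2.500 − 1) × 410 = 615.00.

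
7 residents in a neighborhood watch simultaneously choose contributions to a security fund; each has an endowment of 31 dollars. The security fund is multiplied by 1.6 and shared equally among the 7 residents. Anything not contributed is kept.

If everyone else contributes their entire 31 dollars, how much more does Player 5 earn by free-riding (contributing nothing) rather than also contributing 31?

23.91 dollars

Switching from a contribution of 31 to 0 lets Player 5 keep an extra 31 dollars, but lowers the security fund by 31, which costs Player 5 their own share of that drop: 1.6/7 × 31 = 7.09.
Net gain = 31 − 7.09 = 23.91. The private return per contributed unit (0.2286) is below 1, so free-riding is indeed the best response regardless of what the others do.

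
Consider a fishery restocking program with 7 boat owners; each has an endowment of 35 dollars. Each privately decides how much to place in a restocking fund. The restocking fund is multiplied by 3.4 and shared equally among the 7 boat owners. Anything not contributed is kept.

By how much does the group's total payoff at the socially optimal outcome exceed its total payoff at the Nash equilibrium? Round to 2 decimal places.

588.00 dollars

Each contributed unit returns 3.4/7 = 0.4857 to its contributor — below 1 — so contributing 0 is dominant for every player. At the Nash equilibrium everyone keeps their 35, and the group total is 7 × 35 = 245.
Each contributed unit returns 3.400 to the group as a whole (0.4857 to each of 7 players), which exceeds 1, so the social optimum is full contribution: group total = 3.400 × 245 = 833.00.
Efficiency loss = 833.00 − 245 = 588.00.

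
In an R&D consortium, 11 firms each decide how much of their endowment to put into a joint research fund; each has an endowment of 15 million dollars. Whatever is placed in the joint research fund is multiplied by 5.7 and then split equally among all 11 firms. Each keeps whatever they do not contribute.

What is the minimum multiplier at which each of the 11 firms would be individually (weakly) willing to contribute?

A contributed unit returns (multiplier)/11 to its contributor.
This reaches 1 exactly when the multiplier is 11.

11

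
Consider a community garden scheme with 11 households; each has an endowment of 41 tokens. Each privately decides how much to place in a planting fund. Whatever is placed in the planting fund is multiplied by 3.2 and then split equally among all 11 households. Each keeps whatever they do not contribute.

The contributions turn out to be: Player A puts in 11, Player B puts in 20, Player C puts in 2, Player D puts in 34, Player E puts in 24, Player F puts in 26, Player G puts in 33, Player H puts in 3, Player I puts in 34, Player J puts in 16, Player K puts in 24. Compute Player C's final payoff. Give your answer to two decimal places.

Total contributed: 11 + 20 + 2 + 34 + 24 + 26 + 33 + 3 + 34 + 16 + 24 = 227.
Each receives 3.2 × 227 / 11 = 66.04 from the planting fund.
Player C keeps 41 − 2 = 39, so Player C's payoff is 39 + 66.04 = 105.04.

105.04 tokens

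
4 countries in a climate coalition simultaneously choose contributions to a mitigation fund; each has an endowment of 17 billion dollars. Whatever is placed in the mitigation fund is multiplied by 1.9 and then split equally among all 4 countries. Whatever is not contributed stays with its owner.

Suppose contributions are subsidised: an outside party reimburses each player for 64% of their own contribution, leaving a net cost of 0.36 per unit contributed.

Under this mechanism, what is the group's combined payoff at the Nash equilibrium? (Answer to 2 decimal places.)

With the mechanism, a contributed unit returns (1.9/4) / 0.36 = 1.3194 per unit of net cost to the contributor — now above 1 — so contributing fully is weakly dominant for every player.
At the Nash equilibrium everyone contributes 17. Group total payoff = 4 × (17 × 0.64 + 1.9 × 17) = 172.72.

172.72 billion dollars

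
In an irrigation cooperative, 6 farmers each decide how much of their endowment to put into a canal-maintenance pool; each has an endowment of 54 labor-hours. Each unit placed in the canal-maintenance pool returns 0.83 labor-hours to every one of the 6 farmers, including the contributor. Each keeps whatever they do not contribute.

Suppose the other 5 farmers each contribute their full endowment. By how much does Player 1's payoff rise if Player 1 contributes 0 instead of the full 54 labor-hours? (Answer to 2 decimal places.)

Switching from a contribution of 54 to 0 lets Player 1 keep an extra 54 labor-hours, but lowers the canal-maintenance pool by 54, which costs Player 1 their own share of that drop: 0.83 × 54 = 44.82.
Net gain = 54 − 44.82 = 9.18. The private return per contributed unit (0.83) is below 1, so free-riding is indeed the best response regardless of what the others do.

9.18 labor-hours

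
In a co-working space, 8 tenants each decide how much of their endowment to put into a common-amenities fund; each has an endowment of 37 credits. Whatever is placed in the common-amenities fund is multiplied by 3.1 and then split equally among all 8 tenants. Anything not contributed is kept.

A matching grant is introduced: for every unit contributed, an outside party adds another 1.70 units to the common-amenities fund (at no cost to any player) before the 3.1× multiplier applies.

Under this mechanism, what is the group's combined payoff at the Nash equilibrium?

2477.52 credits

The effective private return per unit is now 3.1 × 2.70 / 8 = 1.0463 > 1, so every player's dominant strategy flips to full contribution.
At the Nash equilibrium everyone contributes 37. Group total payoff = 3.1 × 2.70 × 296 = 2477.52.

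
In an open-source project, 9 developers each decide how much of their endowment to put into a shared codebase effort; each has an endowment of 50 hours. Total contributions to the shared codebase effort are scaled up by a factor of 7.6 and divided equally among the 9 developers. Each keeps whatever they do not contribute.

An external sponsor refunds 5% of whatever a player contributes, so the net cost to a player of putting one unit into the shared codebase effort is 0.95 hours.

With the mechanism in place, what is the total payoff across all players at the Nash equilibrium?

450.00 hours

With the mechanism, a contributed unit returns (7.6/9) / 0.95 = 0.8889 per unit of net cost — still below 1 — so contributing 0 remains dominant for every player.
At the Nash equilibrium no one contributes; group total payoff = 9 × 50 = 450.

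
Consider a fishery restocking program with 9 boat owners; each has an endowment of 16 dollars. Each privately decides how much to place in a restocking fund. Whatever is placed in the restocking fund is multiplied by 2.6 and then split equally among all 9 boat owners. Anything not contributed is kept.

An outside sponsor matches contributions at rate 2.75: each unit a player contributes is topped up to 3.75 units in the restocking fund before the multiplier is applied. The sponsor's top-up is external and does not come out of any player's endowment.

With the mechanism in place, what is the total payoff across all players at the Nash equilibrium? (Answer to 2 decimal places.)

The effective private return per unit is now 2.6 × 3.75 / 9 = 1.0833 > 1, so every player's dominant strategy flips to full contribution.
So the Nash equilibrium is full contribution by all 9; the group earns 2.6 × 3.75 × 144 = 1404.00.

1404.00 dollars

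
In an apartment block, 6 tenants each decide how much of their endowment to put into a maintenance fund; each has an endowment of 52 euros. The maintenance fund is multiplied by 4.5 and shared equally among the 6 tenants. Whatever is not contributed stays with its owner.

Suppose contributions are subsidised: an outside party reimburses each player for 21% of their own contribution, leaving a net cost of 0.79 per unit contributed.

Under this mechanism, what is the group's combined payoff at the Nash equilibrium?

312.00 euros

Even with the mechanism, each unit contributed returns only (4.5/6) / 0.79 = 0.9494 per unit of net cost, so contributing nothing is still dominant.
Everyone keeps their endowment and the group total is 6 × 52 = 312.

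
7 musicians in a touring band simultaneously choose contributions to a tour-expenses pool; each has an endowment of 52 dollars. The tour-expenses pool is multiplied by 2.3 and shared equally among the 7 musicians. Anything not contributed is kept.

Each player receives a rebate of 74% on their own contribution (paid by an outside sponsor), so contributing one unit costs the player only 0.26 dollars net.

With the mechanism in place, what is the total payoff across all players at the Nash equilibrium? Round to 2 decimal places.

The effective private return per unit is now (2.3/7) / 0.26 = 1.2637 > 1, so every player's dominant strategy flips to full contribution.
At the Nash equilibrium everyone contributes 52. Group total payoff = 7 × (52 × 0.74 + 2.3 × 52) = 1106.56.

1106.56 dollars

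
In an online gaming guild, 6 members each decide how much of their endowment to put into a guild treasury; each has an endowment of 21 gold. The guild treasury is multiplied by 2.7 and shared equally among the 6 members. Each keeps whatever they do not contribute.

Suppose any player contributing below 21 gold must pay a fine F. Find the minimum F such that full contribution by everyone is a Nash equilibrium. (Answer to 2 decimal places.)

11.55 gold

Given the others contribute fully, the best deviation is to contribute 0 (any partial contribution still incurs the fine and gives up units whose private return 0.4500 is below 1).
Deviating from 21 to 0 saves 21 gold but forfeits the deviator's share of the drop in the guild treasury: 2.7/6 × 21 = 9.45.
So the deviation gain is 21 − 9.45 = 11.55, and the fine must be at least 11.55 gold to wipe it out.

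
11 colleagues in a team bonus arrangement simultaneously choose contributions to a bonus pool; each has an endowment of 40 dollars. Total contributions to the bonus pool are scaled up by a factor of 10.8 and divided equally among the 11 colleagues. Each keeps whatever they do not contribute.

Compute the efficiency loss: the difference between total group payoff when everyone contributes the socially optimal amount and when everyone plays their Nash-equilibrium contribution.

4312.00 dollars

Each contributed unit returns 10.8/11 = 0.9818 to its contributor — below 1 — so contributing 0 is dominant for every player. At the Nash equilibrium everyone keeps their 40, and the group total is 11 × 40 = 440.
Each contributed unit returns 10.800 to the group as a whole (0.9818 to each of 11 players), which exceeds 1, so the social optimum is full contribution: group total = 10.800 × 440 = 4752.00.
Efficiency loss = 4752.00 − 440 = 4312.00.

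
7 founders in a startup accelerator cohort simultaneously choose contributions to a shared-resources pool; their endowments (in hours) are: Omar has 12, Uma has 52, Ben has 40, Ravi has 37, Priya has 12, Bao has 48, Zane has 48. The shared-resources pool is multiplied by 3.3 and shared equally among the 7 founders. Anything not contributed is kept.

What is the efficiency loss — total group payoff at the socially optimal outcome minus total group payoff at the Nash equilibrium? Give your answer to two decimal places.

The private return per contributed unit is 3.3/7 = 0.4714 < 1 for every player regardless of endowment, so the Nash equilibrium is zero contribution and the group total is Σ E_j = 12 + 52 + 40 + 37 + 12 + 48 + 48 = 249.
Each contributed unit returns 3.300 to the group, so the social optimum is full contribution by everyone: group total = 3.300 × 249 = 821.70.
Efficiency loss = (3.300 − 1) × 249 = 572.70.

572.70 hours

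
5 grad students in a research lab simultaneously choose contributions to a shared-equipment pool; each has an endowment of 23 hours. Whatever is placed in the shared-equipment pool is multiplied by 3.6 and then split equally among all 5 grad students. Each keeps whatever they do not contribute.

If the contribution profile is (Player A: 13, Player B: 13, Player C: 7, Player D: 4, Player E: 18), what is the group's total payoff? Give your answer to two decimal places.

258.00 hours

Total contributed: 13 + 13 + 7 + 4 + 18 = 55; total kept: 5 × 23 − 55 = 60.
The shared-equipment pool pays out 3.6 × 55 = 198.00 in aggregate.
Group total = 60 + 198.00 = 258.00.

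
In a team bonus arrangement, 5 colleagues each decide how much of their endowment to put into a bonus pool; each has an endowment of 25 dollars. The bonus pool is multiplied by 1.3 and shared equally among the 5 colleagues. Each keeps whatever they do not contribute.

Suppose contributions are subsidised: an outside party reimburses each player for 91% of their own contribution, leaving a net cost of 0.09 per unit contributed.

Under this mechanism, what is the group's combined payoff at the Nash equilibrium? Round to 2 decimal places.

276.25 dollars

Under the mechanism each unit contributed yields (1.3/5) / 0.09 = 2.8889 back to its contributor per unit of net cost, which exceeds 1, making full contribution the dominant choice for everyone.
So the Nash equilibrium is full contribution by all 5; the group earns 5 × (25 × 0.91 + 1.3 × 25) = 276.25.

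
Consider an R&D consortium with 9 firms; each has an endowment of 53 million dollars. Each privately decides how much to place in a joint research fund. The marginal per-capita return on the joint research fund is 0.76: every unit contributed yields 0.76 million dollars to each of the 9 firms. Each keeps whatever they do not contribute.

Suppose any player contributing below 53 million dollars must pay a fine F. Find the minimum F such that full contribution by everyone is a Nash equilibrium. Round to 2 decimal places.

12.72 million dollars

Given the others contribute fully, the best deviation is to contribute 0 (any partial contribution still incurs the fine and gives up units whose private return 0.76 is below 1).
Deviating from 53 to 0 saves 53 million dollars but forfeits the deviator's share of the drop in the joint research fund: 0.76 × 53 = 40.28.
So the deviation gain is 53 − 40.28 = 12.72, and the fine must be at least 12.72 million dollars to wipe it out.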